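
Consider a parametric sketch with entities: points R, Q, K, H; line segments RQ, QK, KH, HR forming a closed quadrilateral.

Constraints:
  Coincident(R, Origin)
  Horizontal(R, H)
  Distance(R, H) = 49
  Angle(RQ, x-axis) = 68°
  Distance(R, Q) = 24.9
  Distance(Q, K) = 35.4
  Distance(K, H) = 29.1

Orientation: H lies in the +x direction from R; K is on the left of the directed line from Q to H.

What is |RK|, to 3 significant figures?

52.8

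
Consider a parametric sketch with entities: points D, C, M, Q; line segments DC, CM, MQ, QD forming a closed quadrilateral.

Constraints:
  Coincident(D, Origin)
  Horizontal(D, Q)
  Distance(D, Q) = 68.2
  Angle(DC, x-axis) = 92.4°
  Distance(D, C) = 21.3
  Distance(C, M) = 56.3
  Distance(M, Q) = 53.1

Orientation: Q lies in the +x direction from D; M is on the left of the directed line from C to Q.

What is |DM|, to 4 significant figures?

68.71

Checks: |CM| = 56.30 ✓; |MQ| = 53.10 ✓.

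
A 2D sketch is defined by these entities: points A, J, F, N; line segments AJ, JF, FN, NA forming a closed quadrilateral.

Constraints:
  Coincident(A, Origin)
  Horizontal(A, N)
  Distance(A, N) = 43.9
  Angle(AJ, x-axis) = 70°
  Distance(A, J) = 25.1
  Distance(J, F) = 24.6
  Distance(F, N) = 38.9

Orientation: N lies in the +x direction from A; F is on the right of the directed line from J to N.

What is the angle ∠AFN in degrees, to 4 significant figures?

170.3°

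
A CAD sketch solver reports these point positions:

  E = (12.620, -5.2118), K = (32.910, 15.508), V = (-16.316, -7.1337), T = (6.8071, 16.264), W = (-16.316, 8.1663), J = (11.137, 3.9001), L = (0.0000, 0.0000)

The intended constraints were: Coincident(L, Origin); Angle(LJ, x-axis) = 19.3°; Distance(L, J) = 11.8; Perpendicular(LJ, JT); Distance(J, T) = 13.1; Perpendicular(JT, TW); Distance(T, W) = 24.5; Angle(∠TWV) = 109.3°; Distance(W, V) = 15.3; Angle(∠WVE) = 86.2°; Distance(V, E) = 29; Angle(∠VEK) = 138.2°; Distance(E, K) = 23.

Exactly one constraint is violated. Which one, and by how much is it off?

Distance(E, K) = 23 — off by 6.00.

L = (0.00, 0.00) ✓; LJ at 19.30° ✓; |LJ| = 11.80 ✓; ∠(LJ, JT) = 90.00° ✓; |JT| = 13.10 ✓; ∠(JT, TW) = 90.00° ✓; |TW| = 24.50 ✓; ∠TWV = 109.3° ✓; |WV| = 15.30 ✓; ∠WVE = 86.20° ✓; |VE| = 29.00 ✓; ∠VEK = 138.2° ✓; |EK| = 29.00 ✗.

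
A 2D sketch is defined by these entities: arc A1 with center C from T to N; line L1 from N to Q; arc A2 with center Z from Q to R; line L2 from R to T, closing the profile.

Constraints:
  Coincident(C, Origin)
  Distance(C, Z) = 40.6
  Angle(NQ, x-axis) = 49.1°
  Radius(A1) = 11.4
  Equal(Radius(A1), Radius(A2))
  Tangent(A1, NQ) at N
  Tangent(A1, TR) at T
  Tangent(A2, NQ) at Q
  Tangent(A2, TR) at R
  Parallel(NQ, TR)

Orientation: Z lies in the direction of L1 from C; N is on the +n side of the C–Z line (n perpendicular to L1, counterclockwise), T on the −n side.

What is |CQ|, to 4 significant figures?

42.17

The slot axis is L1's direction at 49.1°, so u = (cos 49.1°, sin 49.1°) = (0.6547, 0.7559) and n = (−sin 49.1°, cos 49.1°) = (-0.7559, 0.6547). C is at the origin and Z lies 40.6 along u from C, so Z = 40.6·u = (26.58, 30.69). Tangency of A1 to both parallel lines with radius 11.4 puts N and T at C ± 11.4·n: N = (-8.617, 7.464), T = (8.617, -7.464). Equal radii place Q and R the same way about Z: Q = Z + 11.4·n = (17.97, 38.15), R = Z − 11.4·n = (35.20, 23.22). Then |CQ| = |Q − C| = 42.17.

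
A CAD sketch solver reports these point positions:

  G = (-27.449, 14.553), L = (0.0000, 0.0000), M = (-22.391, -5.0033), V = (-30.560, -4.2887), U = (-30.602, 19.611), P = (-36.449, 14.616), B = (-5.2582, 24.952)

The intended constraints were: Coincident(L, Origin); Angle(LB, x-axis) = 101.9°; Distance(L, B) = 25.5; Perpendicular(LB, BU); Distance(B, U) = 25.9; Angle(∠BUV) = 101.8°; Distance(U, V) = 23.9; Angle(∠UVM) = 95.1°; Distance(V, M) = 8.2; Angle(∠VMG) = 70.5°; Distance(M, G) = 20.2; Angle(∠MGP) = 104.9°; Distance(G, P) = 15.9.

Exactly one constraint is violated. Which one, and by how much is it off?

Distance(G, P) = 15.9 — off by 6.90.

L = (0.00, 0.00) ✓; LB at 101.9° ✓; |LB| = 25.50 ✓; ∠(LB, BU) = 90.00° ✓; |BU| = 25.90 ✓; ∠BUV = 101.8° ✓; |UV| = 23.90 ✓; ∠UVM = 95.10° ✓; |VM| = 8.200 ✓; ∠VMG = 70.50° ✓; |MG| = 20.20 ✓; ∠MGP = 104.9° ✓; |GP| = 9.000 ✗.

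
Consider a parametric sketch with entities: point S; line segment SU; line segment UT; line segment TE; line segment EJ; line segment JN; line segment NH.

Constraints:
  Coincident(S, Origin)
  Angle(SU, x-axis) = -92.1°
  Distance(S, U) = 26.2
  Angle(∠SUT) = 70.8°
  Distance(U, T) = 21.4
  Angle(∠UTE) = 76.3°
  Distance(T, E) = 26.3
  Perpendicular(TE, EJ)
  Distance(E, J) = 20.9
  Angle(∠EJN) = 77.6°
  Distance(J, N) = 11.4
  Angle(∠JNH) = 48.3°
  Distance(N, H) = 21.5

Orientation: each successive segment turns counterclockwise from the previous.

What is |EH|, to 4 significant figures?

8.581

∠EJN = 77.6° gives JN at -46.80° from the x-axis; with |JN| = 11.4, N = (-4.121, -16.31). ∠JNH = 48.3° gives NH at 84.90° from the x-axis; with |NH| = 21.5, H = (-2.210, 5.104). Then |EH| = |H − E| = 8.581.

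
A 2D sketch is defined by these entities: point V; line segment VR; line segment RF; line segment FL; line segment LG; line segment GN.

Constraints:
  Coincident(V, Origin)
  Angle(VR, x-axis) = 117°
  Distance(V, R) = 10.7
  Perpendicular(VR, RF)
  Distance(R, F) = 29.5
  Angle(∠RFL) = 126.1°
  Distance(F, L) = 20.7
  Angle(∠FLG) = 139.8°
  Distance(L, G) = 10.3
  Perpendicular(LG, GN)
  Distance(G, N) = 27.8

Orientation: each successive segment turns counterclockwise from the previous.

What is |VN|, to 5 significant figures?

19.490

∠FLG = 139.8° gives LG at -58.900° from the x-axis; with |LG| = 10.3, G = (-29.096, -33.118). LG ⟂ GN, so GN runs at 31.100°; with |GN| = 27.8, N = (-5.2917, -18.758). Then |VN| = |N − V| = 19.490.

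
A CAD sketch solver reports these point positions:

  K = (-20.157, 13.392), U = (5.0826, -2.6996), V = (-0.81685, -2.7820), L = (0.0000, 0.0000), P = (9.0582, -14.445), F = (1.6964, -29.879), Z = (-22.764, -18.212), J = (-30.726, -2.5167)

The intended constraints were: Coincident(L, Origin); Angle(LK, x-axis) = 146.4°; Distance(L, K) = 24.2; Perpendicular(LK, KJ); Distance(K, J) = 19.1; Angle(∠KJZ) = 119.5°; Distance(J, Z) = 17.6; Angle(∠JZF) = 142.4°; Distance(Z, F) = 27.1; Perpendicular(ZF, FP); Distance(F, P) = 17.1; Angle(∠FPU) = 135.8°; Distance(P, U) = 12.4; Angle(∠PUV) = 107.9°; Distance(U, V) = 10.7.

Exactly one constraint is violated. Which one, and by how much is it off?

Distance(U, V) = 10.7 — off by 4.80.

L = (0.00, 0.00) ✓; LK at 146.4° ✓; |LK| = 24.20 ✓; ∠(LK, KJ) = 90.00° ✓; |KJ| = 19.10 ✓; ∠KJZ = 119.5° ✓; |JZ| = 17.60 ✓; ∠JZF = 142.4° ✓; |ZF| = 27.10 ✓; ∠(ZF, FP) = 90.00° ✓; |FP| = 17.10 ✓; ∠FPU = 135.8° ✓; |PU| = 12.40 ✓; ∠PUV = 107.9° ✓; |UV| = 5.900 ✗.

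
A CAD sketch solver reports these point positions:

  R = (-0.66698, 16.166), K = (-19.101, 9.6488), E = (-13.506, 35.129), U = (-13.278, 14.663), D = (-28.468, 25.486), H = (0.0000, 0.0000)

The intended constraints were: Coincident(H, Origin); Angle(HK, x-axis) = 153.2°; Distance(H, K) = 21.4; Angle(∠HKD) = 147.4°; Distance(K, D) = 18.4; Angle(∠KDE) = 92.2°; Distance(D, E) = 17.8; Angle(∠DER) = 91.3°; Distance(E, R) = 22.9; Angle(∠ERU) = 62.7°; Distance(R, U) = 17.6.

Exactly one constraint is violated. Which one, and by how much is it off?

Distance(R, U) = 17.6 — off by 4.90.

H = (0.00, 0.00) ✓; HK at 153.2° ✓; |HK| = 21.40 ✓; ∠HKD = 147.4° ✓; |KD| = 18.40 ✓; ∠KDE = 92.20° ✓; |DE| = 17.80 ✓; ∠DER = 91.30° ✓; |ER| = 22.90 ✓; ∠ERU = 62.70° ✓; |RU| = 12.70 ✗.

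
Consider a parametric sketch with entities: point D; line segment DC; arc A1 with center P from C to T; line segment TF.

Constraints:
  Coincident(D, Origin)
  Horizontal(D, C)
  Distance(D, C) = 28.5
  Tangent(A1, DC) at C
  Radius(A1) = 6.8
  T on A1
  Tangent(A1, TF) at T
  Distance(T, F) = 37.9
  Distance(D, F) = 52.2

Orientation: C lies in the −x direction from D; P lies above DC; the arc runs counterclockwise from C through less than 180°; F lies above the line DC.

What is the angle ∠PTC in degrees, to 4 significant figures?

41.73°

Checks: ∠(PC, CD) = 90.00° ✓; |PT| = 6.800 ✓; ∠(PT, TF) = 90.00° ✓; |TF| = 37.90 ✓; |DF| = 52.20 ✓.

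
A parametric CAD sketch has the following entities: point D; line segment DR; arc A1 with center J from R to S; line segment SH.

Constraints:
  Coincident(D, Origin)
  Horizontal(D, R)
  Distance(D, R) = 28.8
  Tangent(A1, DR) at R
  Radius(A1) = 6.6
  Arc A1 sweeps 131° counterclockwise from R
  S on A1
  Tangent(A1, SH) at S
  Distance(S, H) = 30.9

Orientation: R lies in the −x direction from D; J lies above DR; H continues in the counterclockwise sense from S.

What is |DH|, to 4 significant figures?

55.83

D is at the origin; D and R share the same y with |DR| = 28.8 and R on the −x side, so R = (-28.80, 0.000). A1 meets DR tangentially, so JR is at right angles to DR, so J = R + (0, 6.6) = (-28.80, 6.600). On A1, R sits at bearing -90° from J; a 131° counterclockwise sweep puts S at bearing 41°, so S = J + 6.6·(cos 41°, sin 41°) = (-23.82, 10.93). Since A1 is tangent to SH there, JS ⟂ SH, so SH runs along (−sin 41°, cos 41°); with |SH| = 30.9, H = (-44.09, 34.25). Then |DH| = |H − D| = 55.83.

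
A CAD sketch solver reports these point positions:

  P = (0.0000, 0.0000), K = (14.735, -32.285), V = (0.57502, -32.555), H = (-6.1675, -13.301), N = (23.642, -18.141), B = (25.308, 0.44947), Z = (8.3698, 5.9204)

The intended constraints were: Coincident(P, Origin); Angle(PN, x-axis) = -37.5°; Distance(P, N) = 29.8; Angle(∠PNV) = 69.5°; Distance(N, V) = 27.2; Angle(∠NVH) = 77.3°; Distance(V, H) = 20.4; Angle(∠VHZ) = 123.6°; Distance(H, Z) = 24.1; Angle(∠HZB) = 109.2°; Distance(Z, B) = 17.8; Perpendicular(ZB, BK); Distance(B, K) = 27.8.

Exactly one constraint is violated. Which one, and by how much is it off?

Distance(B, K) = 27.8 — off by 6.60.

P = (0.00, 0.00) ✓; PN at -37.50° ✓; |PN| = 29.80 ✓; ∠PNV = 69.50° ✓; |NV| = 27.20 ✓; ∠NVH = 77.30° ✓; |VH| = 20.40 ✓; ∠VHZ = 123.6° ✓; |HZ| = 24.10 ✓; ∠HZB = 109.2° ✓; |ZB| = 17.80 ✓; ∠(ZB, BK) = 90.00° ✓; |BK| = 34.40 ✗.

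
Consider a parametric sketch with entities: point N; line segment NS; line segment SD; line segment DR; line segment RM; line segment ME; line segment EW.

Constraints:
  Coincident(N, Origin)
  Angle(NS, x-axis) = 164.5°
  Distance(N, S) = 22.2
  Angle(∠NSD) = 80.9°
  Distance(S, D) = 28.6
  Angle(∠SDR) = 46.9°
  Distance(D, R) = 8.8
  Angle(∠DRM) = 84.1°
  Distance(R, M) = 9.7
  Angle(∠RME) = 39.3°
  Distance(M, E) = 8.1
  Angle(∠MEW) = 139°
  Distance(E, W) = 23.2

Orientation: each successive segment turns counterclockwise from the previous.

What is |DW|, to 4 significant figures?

21.11

N is at the origin; NS runs at 164.5° with length 22.2, so S = (-21.39, 5.933). ∠NSD = 80.9° gives SD at -96.40° from the x-axis; with |SD| = 28.6, D = (-24.58, -22.49). ∠SDR = 46.9° gives DR at 36.70° from the x-axis; with |DR| = 8.8, R = (-17.52, -17.23). ∠DRM = 84.1° gives RM at 132.6° from the x-axis; with |RM| = 9.7, M = (-24.09, -10.09). ∠RME = 39.3° gives ME at -86.70° from the x-axis; with |ME| = 8.1, E = (-23.62, -18.18). ∠MEW = 139.0° gives EW at -45.70° from the x-axis; with |EW| = 23.2, W = (-7.421, -34.78). Then |DW| = |W − D| = 21.11.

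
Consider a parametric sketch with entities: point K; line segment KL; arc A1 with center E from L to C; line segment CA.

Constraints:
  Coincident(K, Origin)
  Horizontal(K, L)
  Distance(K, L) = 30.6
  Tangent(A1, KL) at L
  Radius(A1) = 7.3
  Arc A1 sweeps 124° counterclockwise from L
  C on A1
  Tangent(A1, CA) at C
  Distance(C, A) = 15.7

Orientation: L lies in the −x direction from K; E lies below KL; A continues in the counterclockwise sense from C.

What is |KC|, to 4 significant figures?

38.38

K is at the origin; KL is horizontal with |KL| = 30.6 and L on the −x side, so L = (-30.60, 0.000). The tangent condition forces EL to be normal to KL, so E = L + (0, -7.3) = (-30.60, -7.300). On A1, L sits at bearing 90° from E; a 124° counterclockwise sweep puts C at bearing 214°, so C = E + 7.3·(cos 214°, sin 214°) = (-36.65, -11.38). Then |KC| = |C − K| = 38.38.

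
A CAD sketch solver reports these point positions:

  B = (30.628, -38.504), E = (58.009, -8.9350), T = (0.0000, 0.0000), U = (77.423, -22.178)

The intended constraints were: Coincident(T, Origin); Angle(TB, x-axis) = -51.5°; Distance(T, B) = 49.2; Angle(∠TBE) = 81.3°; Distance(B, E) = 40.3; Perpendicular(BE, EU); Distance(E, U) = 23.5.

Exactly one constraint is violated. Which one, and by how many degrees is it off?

Perpendicular(BE, EU) — off by 8.50°.

T = (0.00, 0.00) ✓; TB at -51.50° ✓; |TB| = 49.20 ✓; ∠TBE = 81.30° ✓; |BE| = 40.30 ✓; ∠(BE, EU) = 81.50° ✗; |EU| = 23.50 ✓.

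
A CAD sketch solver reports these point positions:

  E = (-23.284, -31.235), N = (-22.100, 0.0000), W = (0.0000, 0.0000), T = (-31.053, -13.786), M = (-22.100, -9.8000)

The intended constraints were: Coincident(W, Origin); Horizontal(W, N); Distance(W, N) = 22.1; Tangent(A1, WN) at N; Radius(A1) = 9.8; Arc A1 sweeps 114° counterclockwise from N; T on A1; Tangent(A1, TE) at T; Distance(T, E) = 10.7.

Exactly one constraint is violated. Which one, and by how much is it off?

Distance(T, E) = 10.7 — off by 8.40.

W = (0.00, 0.00) ✓; W.y = 0.00, N.y = 0.00 ✓; |WN| = 22.10 ✓; ∠(MN, NW) = 90.00° ✓; |MN| = 9.800 ✓; bearing(M→T) − bearing(M→N) = 114.0° ✓; |MT| = 9.800 ✓; ∠(MT, TE) = 90.00° ✓; |TE| = 19.10 ✗.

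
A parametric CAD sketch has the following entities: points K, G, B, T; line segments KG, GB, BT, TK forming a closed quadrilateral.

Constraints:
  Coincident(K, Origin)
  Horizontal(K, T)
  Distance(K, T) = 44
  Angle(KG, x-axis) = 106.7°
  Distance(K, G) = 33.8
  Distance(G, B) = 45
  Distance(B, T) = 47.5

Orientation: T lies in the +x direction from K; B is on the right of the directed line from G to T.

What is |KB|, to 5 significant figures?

12.116

K is at the origin; K and T share the same y with |KT| = 44.0 and T in +x, so T = (44.0, 0). KG runs at 106.7° with |KG| = 33.8, so G = (-9.7128, 32.374). B is determined by |GB| = 45.0 and |BT| = 47.5 together: it lies at the intersection of circle(G, 45.0) and circle(T, 47.5). With |GT| = 62.715, the foot of the radical line on GT is 29.514 from G and the perpendicular offset is √(45.0² − 29.514²) = 33.970. Taking the right-of-GT solution: B = (-1.9710, -11.955).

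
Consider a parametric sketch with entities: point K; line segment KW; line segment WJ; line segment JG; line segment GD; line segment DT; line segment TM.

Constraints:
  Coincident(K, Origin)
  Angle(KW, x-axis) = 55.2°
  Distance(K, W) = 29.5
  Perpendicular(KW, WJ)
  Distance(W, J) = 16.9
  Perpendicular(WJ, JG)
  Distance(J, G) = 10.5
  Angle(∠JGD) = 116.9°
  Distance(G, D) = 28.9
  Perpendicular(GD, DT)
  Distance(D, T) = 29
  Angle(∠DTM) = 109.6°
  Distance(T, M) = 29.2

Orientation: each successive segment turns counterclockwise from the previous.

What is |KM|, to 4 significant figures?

53.00

K is at the origin; KW runs at 55.2° with length 29.5, so W = (16.84, 24.22). KW ⟂ WJ, so WJ runs at 145.2°; with |WJ| = 16.9, J = (2.959, 33.87). WJ ⟂ JG, so JG runs at -124.8°; with |JG| = 10.5, G = (-3.034, 25.25). ∠JGD = 116.9° gives GD at -61.70° from the x-axis; with |GD| = 28.9, D = (10.67, -0.1989). GD is perpendicular to DT, so DT runs at 28.30°; with |DT| = 29.0, T = (36.20, 13.55). ∠DTM = 109.6° gives TM at 98.70° from the x-axis; with |TM| = 29.2, M = (31.78, 42.41). Then |KM| = |M − K| = 53.00.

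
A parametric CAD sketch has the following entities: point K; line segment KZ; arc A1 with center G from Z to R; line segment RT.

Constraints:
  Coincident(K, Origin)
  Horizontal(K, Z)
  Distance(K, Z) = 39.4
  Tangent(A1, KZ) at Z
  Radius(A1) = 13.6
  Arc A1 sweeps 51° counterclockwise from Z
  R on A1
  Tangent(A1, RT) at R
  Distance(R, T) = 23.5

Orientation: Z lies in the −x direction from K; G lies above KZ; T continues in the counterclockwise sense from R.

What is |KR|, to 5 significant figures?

29.268

K is at the origin; KZ is horizontal with |KZ| = 39.4 and Z on the −x side, so Z = (-39.400, 0.0000). Since A1 is tangent to KZ there, GZ ⟂ KZ, so G = Z + (0, 13.6) = (-39.400, 13.600). On A1, Z sits at bearing -90° from G; a 51° counterclockwise sweep puts R at bearing -39°, so R = G + 13.6·(cos -39°, sin -39°) = (-28.831, 5.0412). Then |KR| = |R − K| = 29.268.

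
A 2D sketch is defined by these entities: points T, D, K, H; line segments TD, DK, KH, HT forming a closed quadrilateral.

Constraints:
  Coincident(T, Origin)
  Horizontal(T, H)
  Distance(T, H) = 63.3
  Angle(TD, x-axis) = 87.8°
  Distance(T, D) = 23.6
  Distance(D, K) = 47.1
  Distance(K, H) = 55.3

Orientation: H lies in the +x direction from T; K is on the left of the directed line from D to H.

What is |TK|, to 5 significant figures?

63.997

T is at the origin; T and H share the same y with |TH| = 63.3 and H in +x, so H = (63.3, 0). TD runs at 87.8° with |TD| = 23.6, so D = (0.90595, 23.583). K is determined by |DK| = 47.1 and |KH| = 55.3 together: it lies at the intersection of circle(D, 47.1) and circle(H, 55.3). With |DH| = 66.702, the foot of the radical line on DH is 27.057 from D and the perpendicular offset is √(47.1² − 27.057²) = 38.553. Taking the left-of-DH solution: K = (39.846, 50.080).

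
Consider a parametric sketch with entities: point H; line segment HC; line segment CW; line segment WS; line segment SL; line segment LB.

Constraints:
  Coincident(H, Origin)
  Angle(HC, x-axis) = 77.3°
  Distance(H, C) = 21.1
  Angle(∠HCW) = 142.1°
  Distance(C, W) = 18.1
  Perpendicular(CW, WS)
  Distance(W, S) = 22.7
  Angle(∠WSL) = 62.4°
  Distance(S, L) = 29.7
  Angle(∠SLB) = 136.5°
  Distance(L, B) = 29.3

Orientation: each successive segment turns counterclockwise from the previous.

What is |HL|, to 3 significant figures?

9.34

The perpendicularity gives WS at right angles to CW, so WS runs at -155°; with |WS| = 22.7, S = (-23.6, 27.3). ∠WSL = 62.4° gives SL at -37.2° from the x-axis; with |SL| = 29.7, L = (0.0495, 9.34). Then |HL| = |L − H| = 9.34.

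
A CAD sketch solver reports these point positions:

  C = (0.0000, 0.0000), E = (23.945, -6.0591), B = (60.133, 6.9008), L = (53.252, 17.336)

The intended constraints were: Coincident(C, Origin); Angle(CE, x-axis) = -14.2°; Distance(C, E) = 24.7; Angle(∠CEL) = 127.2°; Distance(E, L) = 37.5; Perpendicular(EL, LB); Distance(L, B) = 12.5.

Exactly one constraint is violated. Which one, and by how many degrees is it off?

Perpendicular(EL, LB) — off by 5.20°.

C = (0.00, 0.00) ✓; CE at -14.20° ✓; |CE| = 24.70 ✓; ∠CEL = 127.2° ✓; |EL| = 37.50 ✓; ∠(EL, LB) = 95.20° ✗; |LB| = 12.50 ✓.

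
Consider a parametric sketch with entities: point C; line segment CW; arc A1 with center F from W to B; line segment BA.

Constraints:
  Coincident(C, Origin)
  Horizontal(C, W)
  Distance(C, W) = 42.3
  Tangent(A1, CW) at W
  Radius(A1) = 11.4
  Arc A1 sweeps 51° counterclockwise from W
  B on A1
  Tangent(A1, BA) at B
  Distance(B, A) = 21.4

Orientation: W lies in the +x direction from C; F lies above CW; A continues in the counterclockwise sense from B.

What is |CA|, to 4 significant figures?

67.91

On A1, W sits at bearing -90° from F; a 51° counterclockwise sweep puts B at bearing -39°, so B = F + 11.4·(cos -39°, sin -39°) = (51.16, 4.226). A1 meets BA tangentially, so FB is at right angles to BA, so BA runs along (−sin -39°, cos -39°); with |BA| = 21.4, A = (64.63, 20.86). Then |CA| = |A − C| = 67.91.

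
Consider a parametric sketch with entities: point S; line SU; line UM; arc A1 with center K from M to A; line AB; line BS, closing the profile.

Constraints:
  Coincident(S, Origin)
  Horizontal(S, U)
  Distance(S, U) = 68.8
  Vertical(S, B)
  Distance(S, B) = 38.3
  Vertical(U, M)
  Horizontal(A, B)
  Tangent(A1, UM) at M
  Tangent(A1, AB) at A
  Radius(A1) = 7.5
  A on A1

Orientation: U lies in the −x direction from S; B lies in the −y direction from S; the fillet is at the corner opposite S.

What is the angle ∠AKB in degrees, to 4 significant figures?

83.02°

S is at the origin; S and U share the same y with |SU| = 68.8 and U on the −x side, so U = (-68.80, 0.000). S and B share the same x with |SB| = 38.3 and B on the −y side, so B = (0.000, -38.30). The virtual corner opposite S is at (-68.80, -38.30). The tangent condition forces KM to be normal to UM and tangency of A1 to AB means the radius KA is perpendicular to AB, with radius 7.5, so the center K sits 7.5 in from both sides at K = (-61.30, -30.80). That places the tangent points at M = (-68.80, -30.80) on UM and A = (-61.30, -38.30) on AB. Then cos ∠AKB = KA·KB / (|KA||KB|), giving 83.02°.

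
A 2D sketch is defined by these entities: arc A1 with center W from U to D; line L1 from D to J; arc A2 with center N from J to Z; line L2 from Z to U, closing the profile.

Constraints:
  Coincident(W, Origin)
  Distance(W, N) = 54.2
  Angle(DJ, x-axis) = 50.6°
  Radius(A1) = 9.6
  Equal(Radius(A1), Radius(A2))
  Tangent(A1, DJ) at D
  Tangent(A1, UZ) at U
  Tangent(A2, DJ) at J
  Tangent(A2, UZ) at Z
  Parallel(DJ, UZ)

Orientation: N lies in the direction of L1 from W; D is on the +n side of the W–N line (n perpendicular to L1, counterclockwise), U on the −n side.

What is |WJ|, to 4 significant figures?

55.04

The slot axis is L1's direction at 50.6°, so u = (cos 50.6°, sin 50.6°) = (0.6347, 0.7727) and n = (−sin 50.6°, cos 50.6°) = (-0.7727, 0.6347). W is at the origin and N lies 54.2 along u from W, so N = 54.2·u = (34.40, 41.88). Tangency of A1 to both parallel lines with radius 9.6 puts D and U at W ± 9.6·n: D = (-7.418, 6.093), U = (7.418, -6.093). Equal radii place J and Z the same way about N: J = N + 9.6·n = (26.98, 47.98), Z = N − 9.6·n = (41.82, 35.79). Then |WJ| = |J − W| = 55.04.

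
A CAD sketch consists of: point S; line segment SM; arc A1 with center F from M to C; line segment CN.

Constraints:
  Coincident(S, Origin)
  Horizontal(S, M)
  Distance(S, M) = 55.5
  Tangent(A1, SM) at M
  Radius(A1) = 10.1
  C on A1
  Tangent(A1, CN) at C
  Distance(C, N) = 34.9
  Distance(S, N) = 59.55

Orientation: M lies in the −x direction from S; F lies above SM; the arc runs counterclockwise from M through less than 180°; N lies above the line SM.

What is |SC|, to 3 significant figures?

46.3

Checks: S = (0.00, 0.00) ✓; |FC| = 10.10 ✓; ∠(FC, CN) = 90.00° ✓; |CN| = 34.90 ✓; |SN| = 59.55 ✓.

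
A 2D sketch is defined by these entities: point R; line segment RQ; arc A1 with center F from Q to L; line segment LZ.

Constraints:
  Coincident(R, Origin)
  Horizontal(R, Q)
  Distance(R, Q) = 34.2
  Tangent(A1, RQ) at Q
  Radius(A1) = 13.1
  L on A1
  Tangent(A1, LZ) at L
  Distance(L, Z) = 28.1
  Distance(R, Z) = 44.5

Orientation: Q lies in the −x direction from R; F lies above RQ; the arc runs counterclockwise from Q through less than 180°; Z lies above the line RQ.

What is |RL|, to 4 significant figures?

24.38

Checks: |FL| = 13.10 ✓; ∠(FL, LZ) = 90.00° ✓; |LZ| = 28.10 ✓; |RZ| = 44.50 ✓.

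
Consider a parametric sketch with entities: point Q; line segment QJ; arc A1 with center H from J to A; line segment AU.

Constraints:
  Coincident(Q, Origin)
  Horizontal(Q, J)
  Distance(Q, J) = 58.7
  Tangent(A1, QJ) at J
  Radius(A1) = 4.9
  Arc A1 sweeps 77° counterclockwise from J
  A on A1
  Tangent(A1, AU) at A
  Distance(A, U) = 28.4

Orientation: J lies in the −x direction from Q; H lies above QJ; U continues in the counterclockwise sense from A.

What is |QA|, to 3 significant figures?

54.1

Q is at the origin; Q and J share the same y with |QJ| = 58.7 and J on the −x side, so J = (-58.7, 0.00). Since A1 is tangent to QJ there, HJ ⟂ QJ, so H = J + (0, 4.9) = (-58.7, 4.90). On A1, J sits at bearing -90° from H; a 77° counterclockwise sweep puts A at bearing -13°, so A = H + 4.9·(cos -13°, sin -13°) = (-53.9, 3.80). Then |QA| = |A − Q| = 54.1.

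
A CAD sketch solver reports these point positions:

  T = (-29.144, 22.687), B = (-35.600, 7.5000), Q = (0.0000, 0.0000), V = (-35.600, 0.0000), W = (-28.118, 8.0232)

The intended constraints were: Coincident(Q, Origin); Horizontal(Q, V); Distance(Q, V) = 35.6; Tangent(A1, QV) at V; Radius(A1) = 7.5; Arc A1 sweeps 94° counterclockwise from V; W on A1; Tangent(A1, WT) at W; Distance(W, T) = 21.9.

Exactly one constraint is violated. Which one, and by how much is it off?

Distance(W, T) = 21.9 — off by 7.20.

Q = (0.00, 0.00) ✓; Q.y = 0.00, V.y = 0.00 ✓; |QV| = 35.60 ✓; ∠(BV, VQ) = 90.00° ✓; |BV| = 7.500 ✓; bearing(B→W) − bearing(B→V) = 94.00° ✓; |BW| = 7.500 ✓; ∠(BW, WT) = 90.00° ✓; |WT| = 14.70 ✗.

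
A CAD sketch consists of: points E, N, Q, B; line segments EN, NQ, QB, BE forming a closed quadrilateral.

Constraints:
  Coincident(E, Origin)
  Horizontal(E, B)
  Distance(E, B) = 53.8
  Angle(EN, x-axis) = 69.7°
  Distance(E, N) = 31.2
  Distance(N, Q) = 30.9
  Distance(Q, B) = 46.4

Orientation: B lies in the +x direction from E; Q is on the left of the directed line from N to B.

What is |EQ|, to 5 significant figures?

57.998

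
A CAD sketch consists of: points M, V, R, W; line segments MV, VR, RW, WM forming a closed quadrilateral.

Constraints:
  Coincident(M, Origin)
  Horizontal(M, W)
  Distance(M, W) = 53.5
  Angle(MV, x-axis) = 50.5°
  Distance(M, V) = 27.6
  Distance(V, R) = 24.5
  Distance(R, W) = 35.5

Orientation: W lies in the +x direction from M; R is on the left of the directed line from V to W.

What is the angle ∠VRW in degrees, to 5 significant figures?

86.211°

M is at the origin; M and W share the same y with |MW| = 53.5 and W in +x, so W = (53.5, 0). MV runs at 50.5° with |MV| = 27.6, so V = (17.556, 21.297). R is determined by |VR| = 24.5 and |RW| = 35.5 together: it lies at the intersection of circle(V, 24.5) and circle(W, 35.5). With |VW| = 41.780, the foot of the radical line on VW is 12.991 from V and the perpendicular offset is √(24.5² − 12.991²) = 20.772. Taking the left-of-VW solution: R = (39.321, 32.545).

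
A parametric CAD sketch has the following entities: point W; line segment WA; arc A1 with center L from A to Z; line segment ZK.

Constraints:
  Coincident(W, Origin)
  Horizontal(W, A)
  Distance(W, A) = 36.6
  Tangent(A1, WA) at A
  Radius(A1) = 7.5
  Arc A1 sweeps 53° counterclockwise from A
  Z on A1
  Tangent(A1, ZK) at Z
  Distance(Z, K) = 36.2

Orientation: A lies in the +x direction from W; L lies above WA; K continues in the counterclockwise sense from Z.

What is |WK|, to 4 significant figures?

71.84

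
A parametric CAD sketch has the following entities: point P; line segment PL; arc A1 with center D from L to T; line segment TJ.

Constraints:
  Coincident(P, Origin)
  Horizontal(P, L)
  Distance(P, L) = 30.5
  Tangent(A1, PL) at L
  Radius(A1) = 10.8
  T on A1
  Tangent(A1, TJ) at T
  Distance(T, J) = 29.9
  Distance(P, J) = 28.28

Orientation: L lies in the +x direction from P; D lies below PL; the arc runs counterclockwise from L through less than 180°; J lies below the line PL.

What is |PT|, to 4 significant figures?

22.32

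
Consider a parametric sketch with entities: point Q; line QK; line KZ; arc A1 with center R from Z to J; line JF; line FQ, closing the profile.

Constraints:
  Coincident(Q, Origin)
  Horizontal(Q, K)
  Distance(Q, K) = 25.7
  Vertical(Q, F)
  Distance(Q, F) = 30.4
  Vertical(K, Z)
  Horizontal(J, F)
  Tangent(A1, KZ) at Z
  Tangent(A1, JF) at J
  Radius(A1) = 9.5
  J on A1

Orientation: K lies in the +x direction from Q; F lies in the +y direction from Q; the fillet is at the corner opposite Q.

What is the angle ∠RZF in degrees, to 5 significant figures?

20.287°

The virtual corner opposite Q is at (25.700, 30.400). Tangency of A1 to KZ means the radius RZ is perpendicular to KZ and since A1 is tangent to JF there, RJ ⟂ JF, with radius 9.5, so the center R sits 9.5 in from both sides at R = (16.200, 20.900). That places the tangent points at Z = (25.700, 20.900) on KZ and J = (16.200, 30.400) on JF. Then cos ∠RZF = ZR·ZF / (|ZR||ZF|), giving 20.287°.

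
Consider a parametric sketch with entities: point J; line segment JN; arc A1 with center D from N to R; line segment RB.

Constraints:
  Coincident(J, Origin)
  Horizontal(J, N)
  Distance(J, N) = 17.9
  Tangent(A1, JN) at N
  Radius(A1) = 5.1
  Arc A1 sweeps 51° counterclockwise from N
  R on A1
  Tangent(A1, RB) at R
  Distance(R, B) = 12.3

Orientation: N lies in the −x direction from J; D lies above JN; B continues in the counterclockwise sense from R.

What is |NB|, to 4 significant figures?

16.37

On A1, N sits at bearing -90° from D; a 51° counterclockwise sweep puts R at bearing -39°, so R = D + 5.1·(cos -39°, sin -39°) = (-13.94, 1.890). A1 meets RB tangentially, so DR is at right angles to RB, so RB runs along (−sin -39°, cos -39°); with |RB| = 12.3, B = (-6.196, 11.45). Then |NB| = |B − N| = 16.37.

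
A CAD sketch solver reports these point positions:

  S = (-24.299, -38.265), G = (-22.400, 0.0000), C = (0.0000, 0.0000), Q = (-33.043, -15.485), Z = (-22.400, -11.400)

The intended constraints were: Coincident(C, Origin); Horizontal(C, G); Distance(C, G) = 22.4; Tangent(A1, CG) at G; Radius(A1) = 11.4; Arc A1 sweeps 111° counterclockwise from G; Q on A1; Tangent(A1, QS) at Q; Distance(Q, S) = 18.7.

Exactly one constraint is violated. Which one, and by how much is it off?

Distance(Q, S) = 18.7 — off by 5.70.

C = (0.00, 0.00) ✓; C.y = 0.00, G.y = 0.00 ✓; |CG| = 22.40 ✓; ∠(ZG, GC) = 90.00° ✓; |ZG| = 11.40 ✓; bearing(Z→Q) − bearing(Z→G) = 111.0° ✓; |ZQ| = 11.40 ✓; ∠(ZQ, QS) = 90.00° ✓; |QS| = 24.40 ✗.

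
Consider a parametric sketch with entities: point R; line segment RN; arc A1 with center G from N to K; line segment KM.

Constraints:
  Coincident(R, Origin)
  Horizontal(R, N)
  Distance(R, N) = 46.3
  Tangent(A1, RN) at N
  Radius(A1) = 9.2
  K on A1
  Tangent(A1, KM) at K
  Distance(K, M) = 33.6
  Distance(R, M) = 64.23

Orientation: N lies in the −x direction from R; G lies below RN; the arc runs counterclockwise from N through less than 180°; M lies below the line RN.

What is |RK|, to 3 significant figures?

56.4

Checks: |GK| = 9.200 ✓; ∠(GK, KM) = 90.00° ✓; |KM| = 33.60 ✓; |RM| = 64.23 ✓.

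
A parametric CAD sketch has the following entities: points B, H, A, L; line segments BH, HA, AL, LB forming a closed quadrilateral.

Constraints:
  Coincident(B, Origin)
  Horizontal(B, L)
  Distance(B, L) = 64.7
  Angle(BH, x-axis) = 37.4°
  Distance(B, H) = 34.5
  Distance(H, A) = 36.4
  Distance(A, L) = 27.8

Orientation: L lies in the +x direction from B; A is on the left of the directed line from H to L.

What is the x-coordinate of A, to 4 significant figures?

63.17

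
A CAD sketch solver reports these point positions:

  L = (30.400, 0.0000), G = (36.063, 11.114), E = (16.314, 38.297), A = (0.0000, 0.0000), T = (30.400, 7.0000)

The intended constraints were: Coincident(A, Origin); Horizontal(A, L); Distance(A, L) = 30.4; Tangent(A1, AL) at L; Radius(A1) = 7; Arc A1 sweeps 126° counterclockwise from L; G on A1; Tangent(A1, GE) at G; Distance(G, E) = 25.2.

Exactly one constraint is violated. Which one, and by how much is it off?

Distance(G, E) = 25.2 — off by 8.40.

A = (0.00, 0.00) ✓; A.y = 0.00, L.y = 0.00 ✓; |AL| = 30.40 ✓; ∠(TL, LA) = 90.00° ✓; |TL| = 7.000 ✓; bearing(T→G) − bearing(T→L) = 126.0° ✓; |TG| = 7.000 ✓; ∠(TG, GE) = 90.00° ✓; |GE| = 33.60 ✗.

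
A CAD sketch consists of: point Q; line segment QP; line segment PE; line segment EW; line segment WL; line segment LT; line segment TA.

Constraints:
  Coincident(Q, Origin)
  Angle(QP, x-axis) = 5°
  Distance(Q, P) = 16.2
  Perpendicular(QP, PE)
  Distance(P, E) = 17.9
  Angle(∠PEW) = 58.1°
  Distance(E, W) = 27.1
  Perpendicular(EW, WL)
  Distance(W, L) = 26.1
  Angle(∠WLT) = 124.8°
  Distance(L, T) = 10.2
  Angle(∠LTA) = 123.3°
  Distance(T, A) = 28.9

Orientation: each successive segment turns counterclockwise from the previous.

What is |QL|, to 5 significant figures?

19.849

∠PEW = 58.1° gives EW at -143.10° from the x-axis; with |EW| = 27.1, W = (-7.0932, 2.9724). EW ⟂ WL, so WL runs at -53.100°; with |WL| = 26.1, L = (8.5778, -17.899). Then |QL| = |L − Q| = 19.849.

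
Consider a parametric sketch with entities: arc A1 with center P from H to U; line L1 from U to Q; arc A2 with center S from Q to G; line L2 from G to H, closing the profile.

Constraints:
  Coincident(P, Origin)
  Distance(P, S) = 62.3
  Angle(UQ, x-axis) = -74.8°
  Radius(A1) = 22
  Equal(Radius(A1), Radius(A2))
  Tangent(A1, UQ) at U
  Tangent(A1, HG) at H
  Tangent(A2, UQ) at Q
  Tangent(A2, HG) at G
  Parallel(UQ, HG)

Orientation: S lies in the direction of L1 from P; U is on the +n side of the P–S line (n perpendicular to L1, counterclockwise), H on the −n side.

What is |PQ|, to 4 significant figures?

66.07

The slot axis is L1's direction at -74.8°, so u = (cos -74.8°, sin -74.8°) = (0.2622, -0.9650) and n = (−sin -74.8°, cos -74.8°) = (0.9650, 0.2622). P is at the origin and S lies 62.3 along u from P, so S = 62.3·u = (16.33, -60.12). Tangency of A1 to both parallel lines with radius 22.0 puts U and H at P ± 22.0·n: U = (21.23, 5.768), H = (-21.23, -5.768). Equal radii place Q and G the same way about S: Q = S + 22.0·n = (37.56, -54.35), G = S − 22.0·n = (-4.896, -65.89). Then |PQ| = |Q − P| = 66.07.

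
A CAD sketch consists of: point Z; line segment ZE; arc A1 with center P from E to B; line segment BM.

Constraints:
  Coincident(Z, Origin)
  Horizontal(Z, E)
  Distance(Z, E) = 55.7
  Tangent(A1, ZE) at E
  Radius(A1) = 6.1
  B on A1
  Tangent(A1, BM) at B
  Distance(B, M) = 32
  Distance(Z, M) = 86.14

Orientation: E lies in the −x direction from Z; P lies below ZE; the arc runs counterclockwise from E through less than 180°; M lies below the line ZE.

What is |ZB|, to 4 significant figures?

60.05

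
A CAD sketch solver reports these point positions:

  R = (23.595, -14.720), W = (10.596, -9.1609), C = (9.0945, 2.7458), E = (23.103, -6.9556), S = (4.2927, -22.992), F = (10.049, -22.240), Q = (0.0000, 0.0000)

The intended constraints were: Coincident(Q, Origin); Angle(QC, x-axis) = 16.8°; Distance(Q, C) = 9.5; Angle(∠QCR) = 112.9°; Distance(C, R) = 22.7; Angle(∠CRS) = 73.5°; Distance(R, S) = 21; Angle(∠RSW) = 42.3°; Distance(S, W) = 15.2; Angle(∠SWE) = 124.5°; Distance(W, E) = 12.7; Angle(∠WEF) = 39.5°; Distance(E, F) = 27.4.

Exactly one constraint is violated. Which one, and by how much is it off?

Distance(E, F) = 27.4 — off by 7.30.

Q = (0.00, 0.00) ✓; QC at 16.80° ✓; |QC| = 9.500 ✓; ∠QCR = 112.9° ✓; |CR| = 22.70 ✓; ∠CRS = 73.50° ✓; |RS| = 21.00 ✓; ∠RSW = 42.30° ✓; |SW| = 15.20 ✓; ∠SWE = 124.5° ✓; |WE| = 12.70 ✓; ∠WEF = 39.50° ✓; |EF| = 20.10 ✗.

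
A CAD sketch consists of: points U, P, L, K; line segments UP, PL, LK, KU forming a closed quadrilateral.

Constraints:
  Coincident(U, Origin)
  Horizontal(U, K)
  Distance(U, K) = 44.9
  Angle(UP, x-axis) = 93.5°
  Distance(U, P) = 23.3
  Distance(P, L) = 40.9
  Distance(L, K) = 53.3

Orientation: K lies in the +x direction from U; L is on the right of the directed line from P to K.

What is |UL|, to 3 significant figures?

18.3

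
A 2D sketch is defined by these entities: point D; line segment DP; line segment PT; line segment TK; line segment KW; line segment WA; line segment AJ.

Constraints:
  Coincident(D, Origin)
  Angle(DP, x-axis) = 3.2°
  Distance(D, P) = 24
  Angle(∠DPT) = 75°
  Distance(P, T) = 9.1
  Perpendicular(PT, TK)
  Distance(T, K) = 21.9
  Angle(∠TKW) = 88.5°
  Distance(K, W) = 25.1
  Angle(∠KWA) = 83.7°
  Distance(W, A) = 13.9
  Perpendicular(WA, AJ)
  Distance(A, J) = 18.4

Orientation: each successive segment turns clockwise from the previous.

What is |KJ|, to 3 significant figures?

12.9

∠KWA = 83.7° gives WA at -19.6° from the x-axis; with |WA| = 13.9, A = (19.5, 16.7). WA ⟂ AJ, so AJ runs at -110°; with |AJ| = 18.4, J = (13.4, -0.659). Then |KJ| = |J − K| = 12.9.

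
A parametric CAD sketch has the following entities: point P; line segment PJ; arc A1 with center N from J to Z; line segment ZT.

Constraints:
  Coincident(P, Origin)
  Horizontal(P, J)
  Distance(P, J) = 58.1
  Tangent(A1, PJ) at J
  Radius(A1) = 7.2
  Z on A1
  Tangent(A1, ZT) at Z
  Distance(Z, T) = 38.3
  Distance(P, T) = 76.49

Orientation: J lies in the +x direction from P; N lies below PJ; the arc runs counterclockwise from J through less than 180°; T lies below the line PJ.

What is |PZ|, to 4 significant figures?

51.94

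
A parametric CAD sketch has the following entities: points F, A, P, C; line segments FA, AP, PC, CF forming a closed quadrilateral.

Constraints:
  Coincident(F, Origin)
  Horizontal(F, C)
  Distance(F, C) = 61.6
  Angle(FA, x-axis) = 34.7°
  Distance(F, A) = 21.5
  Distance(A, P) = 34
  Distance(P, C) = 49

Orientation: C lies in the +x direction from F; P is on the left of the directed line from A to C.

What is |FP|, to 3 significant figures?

54.3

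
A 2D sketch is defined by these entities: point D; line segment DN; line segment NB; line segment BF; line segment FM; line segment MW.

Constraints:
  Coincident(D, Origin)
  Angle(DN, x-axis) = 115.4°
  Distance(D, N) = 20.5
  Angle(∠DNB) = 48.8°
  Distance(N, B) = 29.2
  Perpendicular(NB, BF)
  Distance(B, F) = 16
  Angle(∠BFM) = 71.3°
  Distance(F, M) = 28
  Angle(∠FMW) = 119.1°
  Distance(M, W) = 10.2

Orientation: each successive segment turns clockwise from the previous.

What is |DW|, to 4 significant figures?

22.37

D is at the origin; DN runs at 115.4° with length 20.5, so N = (-8.793, 18.52). ∠DNB = 48.8° gives NB at -15.80° from the x-axis; with |NB| = 29.2, B = (19.30, 10.57). The perpendicularity gives BF at right angles to NB, so BF runs at -105.8°; with |BF| = 16.0, F = (14.95, -4.828). ∠BFM = 71.3° gives FM at 145.5° from the x-axis; with |FM| = 28.0, M = (-8.128, 11.03). ∠FMW = 119.1° gives MW at 84.60° from the x-axis; with |MW| = 10.2, W = (-7.169, 21.19). Then |DW| = |W − D| = 22.37.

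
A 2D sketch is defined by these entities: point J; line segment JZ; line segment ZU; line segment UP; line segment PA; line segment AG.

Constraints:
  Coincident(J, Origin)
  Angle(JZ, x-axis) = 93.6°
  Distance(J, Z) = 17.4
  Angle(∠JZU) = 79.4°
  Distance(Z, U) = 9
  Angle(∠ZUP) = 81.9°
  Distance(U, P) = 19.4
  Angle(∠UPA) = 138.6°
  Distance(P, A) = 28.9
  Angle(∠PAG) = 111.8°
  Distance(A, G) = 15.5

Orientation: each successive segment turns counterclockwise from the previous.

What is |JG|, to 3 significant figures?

35.4

∠UPA = 138.6° gives PA at -26.3° from the x-axis; with |PA| = 28.9, A = (23.5, -15.6). ∠PAG = 111.8° gives AG at 41.9° from the x-axis; with |AG| = 15.5, G = (35.0, -5.24). Then |JG| = |G − J| = 35.4.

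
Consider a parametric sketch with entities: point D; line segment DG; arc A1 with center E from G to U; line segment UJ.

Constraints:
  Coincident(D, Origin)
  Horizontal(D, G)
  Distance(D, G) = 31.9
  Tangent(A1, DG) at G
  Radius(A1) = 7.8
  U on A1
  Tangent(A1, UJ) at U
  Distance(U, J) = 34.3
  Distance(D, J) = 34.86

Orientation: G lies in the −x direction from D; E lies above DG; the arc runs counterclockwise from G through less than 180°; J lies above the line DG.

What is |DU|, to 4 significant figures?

25.42

Checks: |EU| = 7.800 ✓; ∠(EU, UJ) = 90.00° ✓; |UJ| = 34.30 ✓; |DJ| = 34.86 ✓.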